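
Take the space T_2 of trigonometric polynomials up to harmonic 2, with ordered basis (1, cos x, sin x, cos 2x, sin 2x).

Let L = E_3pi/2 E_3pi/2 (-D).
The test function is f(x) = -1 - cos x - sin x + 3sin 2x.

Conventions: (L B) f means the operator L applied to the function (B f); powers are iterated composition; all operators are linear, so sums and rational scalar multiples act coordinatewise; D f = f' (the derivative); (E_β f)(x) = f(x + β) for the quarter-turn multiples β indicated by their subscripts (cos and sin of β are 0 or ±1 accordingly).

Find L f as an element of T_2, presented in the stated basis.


D f = -cos x + sin x + 6cos 2x
(-D) f = cos x - sin x - 6cos 2x
E_3pi/2 (-D) f = cos x + sin x + 6cos 2x
E_3pi/2 E_3pi/2 (-D) f = -cos x + sin x - 6cos 2x

the image equals g(x) = -cos x + sin x - 6cos 2x


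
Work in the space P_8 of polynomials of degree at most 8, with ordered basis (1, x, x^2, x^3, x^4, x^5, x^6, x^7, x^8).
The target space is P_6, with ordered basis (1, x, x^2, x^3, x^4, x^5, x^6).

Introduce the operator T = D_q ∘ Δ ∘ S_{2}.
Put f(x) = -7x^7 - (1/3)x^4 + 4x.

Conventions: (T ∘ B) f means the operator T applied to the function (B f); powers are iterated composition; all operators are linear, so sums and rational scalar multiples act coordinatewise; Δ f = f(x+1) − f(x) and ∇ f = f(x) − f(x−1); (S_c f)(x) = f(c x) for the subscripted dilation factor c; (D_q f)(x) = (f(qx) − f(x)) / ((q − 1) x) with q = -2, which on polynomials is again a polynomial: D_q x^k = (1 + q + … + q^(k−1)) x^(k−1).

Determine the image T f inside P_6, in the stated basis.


g(x) = 131712x^5 - 206976x^4 + 156800x^3 - 94144x^2 + 18848x - 18880/3

S_{2} f = -896x^7 - (16/3)x^4 + 8x
Δ S_{2} f = -6272x^6 - 18816x^5 - 31360x^4 - (94144/3)x^3 - 18848x^2 - (18880/3)x - 2680/3
D_q Δ S_{2} f = 131712x^5 - 206976x^4 + 156800x^3 - 94144x^2 + 18848x - 18880/3


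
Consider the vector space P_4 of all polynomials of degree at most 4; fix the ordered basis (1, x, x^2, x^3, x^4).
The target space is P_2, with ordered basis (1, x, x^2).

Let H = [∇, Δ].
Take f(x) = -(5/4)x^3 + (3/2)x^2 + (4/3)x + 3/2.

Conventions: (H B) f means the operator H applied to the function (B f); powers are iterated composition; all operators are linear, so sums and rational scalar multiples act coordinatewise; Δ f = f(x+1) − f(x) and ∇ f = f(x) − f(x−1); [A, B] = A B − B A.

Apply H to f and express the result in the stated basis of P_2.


g(x) = 0

Δ f = -(15/4)x^2 - (3/4)x + 19/12
∇ Δ f = -(15/2)x + 3
∇ f = -(15/4)x^2 + (27/4)x - 17/12
Δ ∇ f = -(15/2)x + 3
[∇, Δ] f = 0


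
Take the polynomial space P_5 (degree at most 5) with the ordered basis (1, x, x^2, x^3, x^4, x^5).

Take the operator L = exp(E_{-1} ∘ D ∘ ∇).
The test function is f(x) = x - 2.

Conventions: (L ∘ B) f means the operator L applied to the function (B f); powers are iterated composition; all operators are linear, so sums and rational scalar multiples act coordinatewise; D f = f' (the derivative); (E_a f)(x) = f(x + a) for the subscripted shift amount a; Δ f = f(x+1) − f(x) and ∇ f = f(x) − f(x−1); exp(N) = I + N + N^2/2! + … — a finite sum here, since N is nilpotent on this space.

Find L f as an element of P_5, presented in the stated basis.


the result is g(x) = x - 2

the series for exp(E_{-1} ∘ D ∘ ∇) f terminates at order 0
exp(E_{-1} ∘ D ∘ ∇) f = x - 2


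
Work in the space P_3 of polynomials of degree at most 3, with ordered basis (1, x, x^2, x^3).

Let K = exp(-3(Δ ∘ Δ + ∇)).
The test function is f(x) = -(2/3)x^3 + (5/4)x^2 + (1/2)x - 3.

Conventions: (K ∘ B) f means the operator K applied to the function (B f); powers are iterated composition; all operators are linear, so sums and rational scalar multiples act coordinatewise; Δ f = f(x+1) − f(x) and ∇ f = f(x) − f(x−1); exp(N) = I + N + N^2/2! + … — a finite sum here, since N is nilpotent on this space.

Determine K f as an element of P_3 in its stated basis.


the image equals g(x) = -(2/3)x^3 + (29/4)x^2 - 19x + 17

order-1 term: 6x^2 - (3/2)x + 35/4
order-2 term: -18x - 27/4
order-3 term: 18
the series for exp(-3(Δ ∘ Δ + ∇)) f terminates at order 3
exp(-3(Δ ∘ Δ + ∇)) f = -(2/3)x^3 + (29/4)x^2 - 19x + 17


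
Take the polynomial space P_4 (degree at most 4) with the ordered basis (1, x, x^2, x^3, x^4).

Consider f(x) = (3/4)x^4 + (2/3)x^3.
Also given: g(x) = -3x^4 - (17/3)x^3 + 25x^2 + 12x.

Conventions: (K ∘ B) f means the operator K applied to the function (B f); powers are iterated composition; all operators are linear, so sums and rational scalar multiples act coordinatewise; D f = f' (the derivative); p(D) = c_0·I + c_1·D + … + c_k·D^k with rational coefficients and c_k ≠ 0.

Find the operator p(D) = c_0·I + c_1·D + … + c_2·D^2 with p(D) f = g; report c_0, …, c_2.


D^0 f = (3/4)x^4 + (2/3)x^3
D^1 f = 3x^3 + 2x^2
D^2 f = 9x^2 + 4x
matching coefficients of g against c_0 f + c_1 Df + … from the top degree down determines the c_i
solution: c_0 = -4, c_1 = -1, c_2 = 3

c_0 = -4, c_1 = -1, c_2 = 3


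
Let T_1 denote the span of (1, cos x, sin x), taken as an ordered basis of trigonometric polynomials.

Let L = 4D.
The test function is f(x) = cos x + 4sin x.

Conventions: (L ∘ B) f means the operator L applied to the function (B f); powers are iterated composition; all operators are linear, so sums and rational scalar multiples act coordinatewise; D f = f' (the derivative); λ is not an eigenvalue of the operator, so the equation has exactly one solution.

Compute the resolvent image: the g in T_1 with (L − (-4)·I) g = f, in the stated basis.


write g with unknown coordinates in the stated basis and equate coefficients in (L − (-4)·I) g = f
solving from the highest basis element down gives g = -(3/8)cos x + (5/8)sin x
check: L g = (5/2)cos x + (3/2)sin x
so L g − (-4)·g = cos x + 4sin x = f ✓

the result is g(x) = -(3/8)cos x + (5/8)sin x


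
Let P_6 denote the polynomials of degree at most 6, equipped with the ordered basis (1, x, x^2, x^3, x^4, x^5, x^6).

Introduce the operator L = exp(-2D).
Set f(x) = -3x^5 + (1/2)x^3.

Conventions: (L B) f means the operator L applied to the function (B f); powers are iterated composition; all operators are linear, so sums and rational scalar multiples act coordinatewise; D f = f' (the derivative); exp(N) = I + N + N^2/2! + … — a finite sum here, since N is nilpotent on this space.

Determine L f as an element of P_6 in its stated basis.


order-1 term: 30x^4 - 3x^2
order-2 term: -120x^3 + 6x
order-3 term: 240x^2 - 4
order-4 term: -240x
order-5 term: 96
the series for exp(-2D) f terminates at order 5
exp(-2D) f = -3x^5 + 30x^4 - (239/2)x^3 + 237x^2 - 234x + 92

g(x) = -3x^5 + 30x^4 - (239/2)x^3 + 237x^2 - 234x + 92


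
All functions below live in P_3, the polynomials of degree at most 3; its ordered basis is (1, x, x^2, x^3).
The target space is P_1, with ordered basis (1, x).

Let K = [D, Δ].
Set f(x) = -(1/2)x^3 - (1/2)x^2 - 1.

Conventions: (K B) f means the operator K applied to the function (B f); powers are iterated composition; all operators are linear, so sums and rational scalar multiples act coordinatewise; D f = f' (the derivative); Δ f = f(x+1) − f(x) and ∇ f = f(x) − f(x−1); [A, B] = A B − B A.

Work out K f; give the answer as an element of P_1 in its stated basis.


the result is g(x) = 0

Δ f = -(3/2)x^2 - (5/2)x - 1
D Δ f = -3x - 5/2
D f = -(3/2)x^2 - x
Δ D f = -3x - 5/2
[D, Δ] f = 0


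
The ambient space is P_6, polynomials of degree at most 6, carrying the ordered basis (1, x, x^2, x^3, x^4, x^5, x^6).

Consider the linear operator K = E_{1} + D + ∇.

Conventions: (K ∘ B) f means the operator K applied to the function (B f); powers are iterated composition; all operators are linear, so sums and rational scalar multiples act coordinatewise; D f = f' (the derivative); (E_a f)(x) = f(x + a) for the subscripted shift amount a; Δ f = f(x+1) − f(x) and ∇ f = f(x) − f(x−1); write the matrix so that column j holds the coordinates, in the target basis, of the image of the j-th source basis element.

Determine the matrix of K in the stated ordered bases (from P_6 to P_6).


the matrix is [[1, 3, 0, 2, 0, 2, 0]; [0, 1, 6, 0, 8, 0, 12]; [0, 0, 1, 9, 0, 20, 0]; [0, 0, 0, 1, 12, 0, 40]; [0, 0, 0, 0, 1, 15, 0]; [0, 0, 0, 0, 0, 1, 18]; [0, 0, 0, 0, 0, 0, 1]] (rows listed top to bottom)

image of 1: 1
image of x: x + 3
image of x^2: x^2 + 6x
image of x^3: x^3 + 9x^2 + 2
image of x^4: x^4 + 12x^3 + 8x
image of x^5: x^5 + 15x^4 + 20x^2 + 2
image of x^6: x^6 + 18x^5 + 40x^3 + 12x
each image's coordinates form column j of the matrix


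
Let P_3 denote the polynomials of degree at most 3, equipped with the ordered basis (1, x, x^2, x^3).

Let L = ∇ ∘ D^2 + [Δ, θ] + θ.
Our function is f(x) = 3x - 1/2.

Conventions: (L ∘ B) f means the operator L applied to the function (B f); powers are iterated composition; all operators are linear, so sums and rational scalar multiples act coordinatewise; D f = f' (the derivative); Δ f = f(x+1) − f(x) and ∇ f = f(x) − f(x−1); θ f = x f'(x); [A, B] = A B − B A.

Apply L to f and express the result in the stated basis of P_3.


the result is g(x) = 3x + 3

D f = 3
D D f = 0
∇ D^2 f = 0
θ f = 3x
Δ θ f = 3
Δ f = 3
θ Δ f = 0
[Δ, θ] f = 3
θ f = 3x
(∇ ∘ D^2 + [Δ, θ] + θ) f = 3x + 3


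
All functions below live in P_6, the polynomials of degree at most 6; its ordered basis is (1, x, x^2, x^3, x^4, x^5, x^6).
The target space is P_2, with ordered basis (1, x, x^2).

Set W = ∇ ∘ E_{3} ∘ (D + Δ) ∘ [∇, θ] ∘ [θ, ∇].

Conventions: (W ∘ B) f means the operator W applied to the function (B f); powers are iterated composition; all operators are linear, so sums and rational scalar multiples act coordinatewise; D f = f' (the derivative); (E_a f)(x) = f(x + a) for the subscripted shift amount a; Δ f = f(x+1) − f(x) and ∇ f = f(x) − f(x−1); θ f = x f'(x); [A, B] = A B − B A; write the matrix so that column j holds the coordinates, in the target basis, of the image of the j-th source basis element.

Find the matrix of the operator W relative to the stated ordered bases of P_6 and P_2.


the matrix is [[0, 0, 0, 0, -48, -180, -540]; [0, 0, 0, 0, 0, -240, -1080]; [0, 0, 0, 0, 0, 0, -720]] (rows listed top to bottom)

image of 1: 0
image of x: 0
image of x^2: 0
image of x^3: 0
image of x^4: -48
image of x^5: -240x - 180
image of x^6: -720x^2 - 1080x - 540
each image's coordinates form column j of the matrix


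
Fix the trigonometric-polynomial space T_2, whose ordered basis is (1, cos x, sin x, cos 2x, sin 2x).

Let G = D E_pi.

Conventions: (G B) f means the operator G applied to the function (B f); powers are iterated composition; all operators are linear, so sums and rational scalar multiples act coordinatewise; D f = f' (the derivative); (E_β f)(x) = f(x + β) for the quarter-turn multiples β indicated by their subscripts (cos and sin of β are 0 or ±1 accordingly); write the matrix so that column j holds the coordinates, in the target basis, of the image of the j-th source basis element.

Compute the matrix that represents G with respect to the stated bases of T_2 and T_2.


the matrix is [[0, 0, 0, 0, 0]; [0, 0, -1, 0, 0]; [0, 1, 0, 0, 0]; [0, 0, 0, 0, 2]; [0, 0, 0, -2, 0]] (rows listed top to bottom)

image of 1: 0
image of cos x: sin x
image of sin x: -cos x
image of cos 2x: -2sin 2x
image of sin 2x: 2cos 2x
each image's coordinates form column j of the matrix


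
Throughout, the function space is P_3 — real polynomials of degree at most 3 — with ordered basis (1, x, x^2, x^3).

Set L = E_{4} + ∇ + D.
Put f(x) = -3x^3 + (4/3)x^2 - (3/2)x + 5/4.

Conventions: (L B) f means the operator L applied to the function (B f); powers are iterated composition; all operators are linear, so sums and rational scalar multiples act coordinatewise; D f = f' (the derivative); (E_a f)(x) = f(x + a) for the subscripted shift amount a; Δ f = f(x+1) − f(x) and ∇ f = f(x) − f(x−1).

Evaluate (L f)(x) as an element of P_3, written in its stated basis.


the result is g(x) = -3x^3 - (158/3)x^2 - (241/2)x - 731/4

E_{4} f = -3x^3 - (104/3)x^2 - (809/6)x - 2105/12
∇ f = -9x^2 + (35/3)x - 35/6
D f = -9x^2 + (8/3)x - 3/2
(E_{4} + ∇ + D) f = -3x^3 - (158/3)x^2 - (241/2)x - 731/4


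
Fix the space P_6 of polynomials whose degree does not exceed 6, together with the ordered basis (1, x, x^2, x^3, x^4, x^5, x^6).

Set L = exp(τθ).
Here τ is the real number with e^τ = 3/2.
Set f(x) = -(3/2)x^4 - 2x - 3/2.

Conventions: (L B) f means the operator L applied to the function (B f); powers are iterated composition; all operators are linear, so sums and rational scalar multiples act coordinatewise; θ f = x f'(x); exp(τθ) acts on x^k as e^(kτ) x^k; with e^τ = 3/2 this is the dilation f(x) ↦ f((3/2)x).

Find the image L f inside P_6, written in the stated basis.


the image equals g(x) = -(243/32)x^4 - 3x - 3/2

exp(τθ) x^k = e^(kτ) x^k; with e^τ = 3/2 this sends x^k to (3/2)^k x^k
x ↦ 3/2 x
x^4 ↦ 81/16 x^4
applying this coordinatewise to f: exp(τθ) f = -(243/32)x^4 - 3x - 3/2


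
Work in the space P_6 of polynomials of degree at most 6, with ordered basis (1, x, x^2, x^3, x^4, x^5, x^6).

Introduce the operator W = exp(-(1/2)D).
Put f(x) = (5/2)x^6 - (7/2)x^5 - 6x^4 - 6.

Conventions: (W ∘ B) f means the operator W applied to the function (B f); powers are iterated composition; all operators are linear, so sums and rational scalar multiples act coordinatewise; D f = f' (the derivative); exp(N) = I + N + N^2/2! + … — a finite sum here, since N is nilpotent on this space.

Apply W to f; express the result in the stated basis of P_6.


order-1 term: -(15/2)x^5 + (35/4)x^4 + 12x^3
order-2 term: (75/8)x^4 - (35/4)x^3 - 9x^2
order-3 term: -(25/4)x^3 + (35/8)x^2 + 3x
order-4 term: (75/32)x^2 - (35/32)x - 3/8
order-5 term: -(15/32)x + 7/64
order-6 term: 5/128
the series for exp(-(1/2)D) f terminates at order 6
exp(-(1/2)D) f = (5/2)x^6 - 11x^5 + (97/8)x^4 - 3x^3 - (73/32)x^2 + (23/16)x - 797/128

the image equals g(x) = (5/2)x^6 - 11x^5 + (97/8)x^4 - 3x^3 - (73/32)x^2 + (23/16)x - 797/128


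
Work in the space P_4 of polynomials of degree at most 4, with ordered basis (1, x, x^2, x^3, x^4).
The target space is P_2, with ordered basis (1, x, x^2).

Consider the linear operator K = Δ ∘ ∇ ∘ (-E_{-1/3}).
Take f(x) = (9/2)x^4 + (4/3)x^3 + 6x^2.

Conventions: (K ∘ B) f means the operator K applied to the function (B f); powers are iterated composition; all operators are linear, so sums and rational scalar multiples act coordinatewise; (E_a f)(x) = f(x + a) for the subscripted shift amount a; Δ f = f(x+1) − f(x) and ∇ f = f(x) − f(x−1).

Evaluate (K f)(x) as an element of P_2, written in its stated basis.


E_{-1/3} f = (9/2)x^4 - (14/3)x^3 + (23/3)x^2 - (38/9)x + 109/162
(-E_{-1/3}) f = -(9/2)x^4 + (14/3)x^3 - (23/3)x^2 + (38/9)x - 109/162
∇ (-E_{-1/3}) f = -18x^3 + 41x^2 - (142/3)x + 379/18
Δ ∇ (-E_{-1/3}) f = -54x^2 + 28x - 73/3

the result is g(x) = -54x^2 + 28x - 73/3


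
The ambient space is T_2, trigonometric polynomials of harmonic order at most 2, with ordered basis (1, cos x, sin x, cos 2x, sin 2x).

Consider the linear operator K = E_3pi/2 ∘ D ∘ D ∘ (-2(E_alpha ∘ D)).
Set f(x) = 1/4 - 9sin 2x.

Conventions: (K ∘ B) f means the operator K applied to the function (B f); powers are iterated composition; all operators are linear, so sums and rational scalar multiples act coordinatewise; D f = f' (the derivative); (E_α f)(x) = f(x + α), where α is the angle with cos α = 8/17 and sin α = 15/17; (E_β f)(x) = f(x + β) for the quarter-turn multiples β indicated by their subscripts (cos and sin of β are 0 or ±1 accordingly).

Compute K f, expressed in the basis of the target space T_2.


the image equals g(x) = -(23184/289)cos 2x - (34560/289)sin 2x

D f = -18cos 2x
E_alpha D f = (2898/289)cos 2x + (4320/289)sin 2x
(-2(E_alpha ∘ D)) f = -(5796/289)cos 2x - (8640/289)sin 2x
D (-2(E_alpha ∘ D)) f = -(17280/289)cos 2x + (11592/289)sin 2x
D D (-2(E_alpha ∘ D)) f = (23184/289)cos 2x + (34560/289)sin 2x
E_3pi/2 D D (-2(E_alpha ∘ D)) f = -(23184/289)cos 2x - (34560/289)sin 2x


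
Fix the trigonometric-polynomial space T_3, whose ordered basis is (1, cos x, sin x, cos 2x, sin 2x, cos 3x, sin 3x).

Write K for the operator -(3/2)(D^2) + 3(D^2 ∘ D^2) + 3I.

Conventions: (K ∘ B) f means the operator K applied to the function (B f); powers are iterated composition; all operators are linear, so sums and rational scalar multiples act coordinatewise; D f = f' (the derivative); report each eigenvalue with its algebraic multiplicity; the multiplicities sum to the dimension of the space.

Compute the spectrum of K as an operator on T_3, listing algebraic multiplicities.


image of 1: 3
image of cos x: (15/2)cos x
image of sin x: (15/2)sin x
image of cos 2x: 57cos 2x
image of sin 2x: 57sin 2x
image of cos 3x: (519/2)cos 3x
image of sin 3x: (519/2)sin 3x
the matrix is diagonal; its diagonal is (3, 15/2, 15/2, 57, 57, 519/2, 519/2)
for a triangular matrix the eigenvalues are the diagonal entries, with algebraic multiplicity their repetition count

λ = 3 (multiplicity 1), λ = 15/2 (multiplicity 2), λ = 57 (multiplicity 2), λ = 519/2 (multiplicity 2)


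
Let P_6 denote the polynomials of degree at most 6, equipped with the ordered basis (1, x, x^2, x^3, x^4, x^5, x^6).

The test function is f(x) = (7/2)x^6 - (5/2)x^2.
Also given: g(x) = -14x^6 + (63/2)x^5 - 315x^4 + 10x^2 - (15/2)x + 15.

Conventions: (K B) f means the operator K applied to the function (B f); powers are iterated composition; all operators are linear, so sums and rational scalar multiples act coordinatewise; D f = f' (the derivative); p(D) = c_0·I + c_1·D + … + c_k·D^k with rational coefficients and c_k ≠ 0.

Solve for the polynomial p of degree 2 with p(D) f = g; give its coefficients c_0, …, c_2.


D^0 f = (7/2)x^6 - (5/2)x^2
D^1 f = 21x^5 - 5x
D^2 f = 105x^4 - 5
matching coefficients of g against c_0 f + c_1 Df + … from the top degree down determines the c_i
solution: c_0 = -4, c_1 = 3/2, c_2 = -3

c_0 = -4, c_1 = 3/2, c_2 = -3


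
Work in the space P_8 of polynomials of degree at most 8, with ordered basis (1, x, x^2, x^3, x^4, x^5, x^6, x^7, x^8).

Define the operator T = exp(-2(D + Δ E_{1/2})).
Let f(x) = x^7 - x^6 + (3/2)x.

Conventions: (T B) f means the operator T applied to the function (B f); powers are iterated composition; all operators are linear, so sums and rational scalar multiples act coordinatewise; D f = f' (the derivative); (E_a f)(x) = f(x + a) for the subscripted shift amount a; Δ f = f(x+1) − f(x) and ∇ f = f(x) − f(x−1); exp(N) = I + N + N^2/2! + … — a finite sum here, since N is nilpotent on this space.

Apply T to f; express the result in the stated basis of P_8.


g(x) = x^7 - 29x^6 + 276x^5 - (1935/2)x^4 + 940x^3 - (4893/8)x^2 + (4975/2)x - 10125/32

order-1 term: -28x^6 - 60x^5 - (335/2)x^4 - 220x^3 - (1341/8)x^2 - (137/2)x - 557/32
order-2 term: 336x^5 + 1440x^4 + 4360x^3 + 7380x^2 + (13877/2)x + 2797
order-3 term: -2240x^4 - 12160x^3 - 36240x^2 - 55200x - 35032
order-4 term: 8960x^3 + 49920x^2 + 123520x + 116800
order-5 term: -21504x^2 - 101376x - 150400
order-6 term: 28672x + 81920
order-7 term: -16384
the series for exp(-2(D + Δ E_{1/2})) f terminates at order 7
exp(-2(D + Δ E_{1/2})) f = x^7 - 29x^6 + 276x^5 - (1935/2)x^4 + 940x^3 - (4893/8)x^2 + (4975/2)x - 10125/32


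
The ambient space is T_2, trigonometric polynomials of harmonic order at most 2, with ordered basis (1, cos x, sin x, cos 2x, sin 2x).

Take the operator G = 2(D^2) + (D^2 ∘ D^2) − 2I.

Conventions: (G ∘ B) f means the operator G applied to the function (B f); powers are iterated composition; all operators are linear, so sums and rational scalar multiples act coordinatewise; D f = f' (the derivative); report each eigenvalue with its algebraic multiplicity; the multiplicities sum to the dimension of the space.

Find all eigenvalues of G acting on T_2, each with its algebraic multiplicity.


image of 1: -2
image of cos x: -3cos x
image of sin x: -3sin x
image of cos 2x: 6cos 2x
image of sin 2x: 6sin 2x
the matrix is diagonal; its diagonal is (-2, -3, -3, 6, 6)
for a triangular matrix the eigenvalues are the diagonal entries, with algebraic multiplicity their repetition count

λ = -3 (multiplicity 2), λ = -2 (multiplicity 1), λ = 6 (multiplicity 2)


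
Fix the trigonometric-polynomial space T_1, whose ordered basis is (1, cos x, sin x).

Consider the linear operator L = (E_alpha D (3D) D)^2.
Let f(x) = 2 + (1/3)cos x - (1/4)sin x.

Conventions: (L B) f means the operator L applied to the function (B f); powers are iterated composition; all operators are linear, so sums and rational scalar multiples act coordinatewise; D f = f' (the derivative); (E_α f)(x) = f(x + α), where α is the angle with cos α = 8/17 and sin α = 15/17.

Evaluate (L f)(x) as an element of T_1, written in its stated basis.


the image equals g(x) = (1023/289)cos x + (1431/1156)sin x

D f = -(1/4)cos x - (1/3)sin x
D D f = -(1/3)cos x + (1/4)sin x
(3D) D f = -cos x + (3/4)sin x
D (3D) D f = (3/4)cos x + sin x
E_alpha D (3D) D f = (21/17)cos x - (13/68)sin x
D (E_alpha D (3D) D) f = -(13/68)cos x - (21/17)sin x
D D (E_alpha D (3D) D) f = -(21/17)cos x + (13/68)sin x
(3D) D (E_alpha D (3D) D) f = -(63/17)cos x + (39/68)sin x
D (3D) D (E_alpha D (3D) D) f = (39/68)cos x + (63/17)sin x
E_alpha D (3D) D (E_alpha D (3D) D) f = (1023/289)cos x + (1431/1156)sin x


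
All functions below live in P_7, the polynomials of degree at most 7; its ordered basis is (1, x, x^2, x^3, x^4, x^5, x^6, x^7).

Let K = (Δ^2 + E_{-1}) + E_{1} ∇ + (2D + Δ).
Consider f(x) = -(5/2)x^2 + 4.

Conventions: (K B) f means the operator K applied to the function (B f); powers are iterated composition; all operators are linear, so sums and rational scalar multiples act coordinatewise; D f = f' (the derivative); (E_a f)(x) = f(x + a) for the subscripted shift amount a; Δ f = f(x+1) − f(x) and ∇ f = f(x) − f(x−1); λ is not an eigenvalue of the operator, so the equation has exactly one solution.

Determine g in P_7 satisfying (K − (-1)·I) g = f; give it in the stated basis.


the image equals g(x) = -(5/4)x^2 + (15/4)x - 1/2

write g with unknown coordinates in the stated basis and equate coefficients in (K − (-1)·I) g = f
solving from the highest basis element down gives g = -(5/4)x^2 + (15/4)x - 1/2
check: K g = -(5/4)x^2 - (15/4)x + 9/2
so K g − (-1)·g = -(5/2)x^2 + 4 = f ✓


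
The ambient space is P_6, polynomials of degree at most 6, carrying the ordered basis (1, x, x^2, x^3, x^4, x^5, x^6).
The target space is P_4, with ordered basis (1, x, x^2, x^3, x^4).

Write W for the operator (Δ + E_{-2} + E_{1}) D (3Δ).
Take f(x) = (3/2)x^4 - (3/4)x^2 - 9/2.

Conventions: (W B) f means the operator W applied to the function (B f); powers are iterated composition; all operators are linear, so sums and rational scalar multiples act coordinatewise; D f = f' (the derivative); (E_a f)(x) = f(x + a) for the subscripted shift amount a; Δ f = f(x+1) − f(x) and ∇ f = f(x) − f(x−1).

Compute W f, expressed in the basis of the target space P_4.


Δ f = 6x^3 + 9x^2 + (9/2)x + 3/4
(3Δ) f = 18x^3 + 27x^2 + (27/2)x + 9/4
D (3Δ) f = 54x^2 + 54x + 27/2
Δ D (3Δ) f = 108x + 108
E_{-2} D (3Δ) f = 54x^2 - 162x + 243/2
E_{1} D (3Δ) f = 54x^2 + 162x + 243/2
(Δ + E_{-2} + E_{1}) D (3Δ) f = 108x^2 + 108x + 351

g(x) = 108x^2 + 108x + 351


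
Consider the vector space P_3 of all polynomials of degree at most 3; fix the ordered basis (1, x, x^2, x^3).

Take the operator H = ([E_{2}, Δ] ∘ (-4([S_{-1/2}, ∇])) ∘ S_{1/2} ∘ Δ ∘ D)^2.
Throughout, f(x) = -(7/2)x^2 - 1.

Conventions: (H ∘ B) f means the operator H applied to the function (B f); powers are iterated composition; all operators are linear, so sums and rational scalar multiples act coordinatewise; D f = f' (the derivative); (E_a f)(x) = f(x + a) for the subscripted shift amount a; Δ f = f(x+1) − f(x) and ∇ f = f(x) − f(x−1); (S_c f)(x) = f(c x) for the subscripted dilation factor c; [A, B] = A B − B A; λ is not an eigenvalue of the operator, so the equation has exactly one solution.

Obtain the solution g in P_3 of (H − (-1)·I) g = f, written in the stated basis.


write g with unknown coordinates in the stated basis and equate coefficients in (H − (-1)·I) g = f
solving from the highest basis element down gives g = -(7/2)x^2 - 1
check: H g = 0
so H g − (-1)·g = -(7/2)x^2 - 1 = f ✓

g(x) = -(7/2)x^2 - 1


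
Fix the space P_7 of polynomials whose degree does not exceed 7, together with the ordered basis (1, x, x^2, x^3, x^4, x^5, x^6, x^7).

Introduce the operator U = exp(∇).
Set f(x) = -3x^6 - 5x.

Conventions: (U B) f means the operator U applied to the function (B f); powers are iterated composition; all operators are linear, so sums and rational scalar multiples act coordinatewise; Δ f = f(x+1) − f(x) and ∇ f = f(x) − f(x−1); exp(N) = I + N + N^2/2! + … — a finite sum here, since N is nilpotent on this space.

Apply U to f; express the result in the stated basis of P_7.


g(x) = -3x^6 - 18x^5 + 60x^3 - 45x^2 - 41x + 22

order-1 term: -18x^5 + 45x^4 - 60x^3 + 45x^2 - 18x - 2
order-2 term: -45x^4 + 180x^3 - 315x^2 + 270x - 93
order-3 term: -60x^3 + 270x^2 - 450x + 270
order-4 term: -45x^2 + 180x - 195
order-5 term: -18x + 45
order-6 term: -3
the series for exp(∇) f terminates at order 6
exp(∇) f = -3x^6 - 18x^5 + 60x^3 - 45x^2 - 41x + 22


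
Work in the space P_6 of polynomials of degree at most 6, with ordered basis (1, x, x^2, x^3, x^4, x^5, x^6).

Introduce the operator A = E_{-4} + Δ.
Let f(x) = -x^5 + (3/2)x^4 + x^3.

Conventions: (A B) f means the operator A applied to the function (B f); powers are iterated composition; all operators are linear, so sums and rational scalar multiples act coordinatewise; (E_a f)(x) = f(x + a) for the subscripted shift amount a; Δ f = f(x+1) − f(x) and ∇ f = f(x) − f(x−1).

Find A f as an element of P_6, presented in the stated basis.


the image equals g(x) = -x^5 + (33/2)x^4 - 187x^3 + 774x^2 - 1612x + 2691/2

E_{-4} f = -x^5 + (43/2)x^4 - 183x^3 + 772x^2 - 1616x + 1344
Δ f = -5x^4 - 4x^3 + 2x^2 + 4x + 3/2
(E_{-4} + Δ) f = -x^5 + (33/2)x^4 - 187x^3 + 774x^2 - 1612x + 2691/2


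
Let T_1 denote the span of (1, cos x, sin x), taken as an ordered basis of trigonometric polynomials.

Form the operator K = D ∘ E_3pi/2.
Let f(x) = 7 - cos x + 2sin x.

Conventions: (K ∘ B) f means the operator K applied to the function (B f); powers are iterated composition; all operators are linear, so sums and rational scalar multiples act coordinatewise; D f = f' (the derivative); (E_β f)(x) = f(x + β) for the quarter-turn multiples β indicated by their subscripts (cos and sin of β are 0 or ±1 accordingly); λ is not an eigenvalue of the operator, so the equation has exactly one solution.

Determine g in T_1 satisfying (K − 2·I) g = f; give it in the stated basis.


the image equals g(x) = -7/2 + cos x - 2sin x

write g with unknown coordinates in the stated basis and equate coefficients in (K − 2·I) g = f
solving from the highest basis element down gives g = -7/2 + cos x - 2sin x
check: K g = cos x - 2sin x
so K g − 2·g = 7 - cos x + 2sin x = f ✓


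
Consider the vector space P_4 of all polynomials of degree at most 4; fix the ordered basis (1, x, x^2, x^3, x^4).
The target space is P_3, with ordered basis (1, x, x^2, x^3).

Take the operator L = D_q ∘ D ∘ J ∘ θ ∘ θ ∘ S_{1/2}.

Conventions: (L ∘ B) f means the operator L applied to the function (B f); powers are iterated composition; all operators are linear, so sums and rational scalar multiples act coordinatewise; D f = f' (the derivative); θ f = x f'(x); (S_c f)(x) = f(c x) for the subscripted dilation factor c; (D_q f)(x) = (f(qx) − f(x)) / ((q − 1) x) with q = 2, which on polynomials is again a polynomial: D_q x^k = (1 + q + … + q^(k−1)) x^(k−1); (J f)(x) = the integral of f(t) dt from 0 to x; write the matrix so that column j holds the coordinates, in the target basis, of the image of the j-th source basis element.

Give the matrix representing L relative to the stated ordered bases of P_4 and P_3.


the matrix is [[0, 1/2, 0, 0, 0]; [0, 0, 3, 0, 0]; [0, 0, 0, 63/8, 0]; [0, 0, 0, 0, 15]] (rows listed top to bottom)

image of 1: 0
image of x: 1/2
image of x^2: 3x
image of x^3: (63/8)x^2
image of x^4: 15x^3
each image's coordinates form column j of the matrix


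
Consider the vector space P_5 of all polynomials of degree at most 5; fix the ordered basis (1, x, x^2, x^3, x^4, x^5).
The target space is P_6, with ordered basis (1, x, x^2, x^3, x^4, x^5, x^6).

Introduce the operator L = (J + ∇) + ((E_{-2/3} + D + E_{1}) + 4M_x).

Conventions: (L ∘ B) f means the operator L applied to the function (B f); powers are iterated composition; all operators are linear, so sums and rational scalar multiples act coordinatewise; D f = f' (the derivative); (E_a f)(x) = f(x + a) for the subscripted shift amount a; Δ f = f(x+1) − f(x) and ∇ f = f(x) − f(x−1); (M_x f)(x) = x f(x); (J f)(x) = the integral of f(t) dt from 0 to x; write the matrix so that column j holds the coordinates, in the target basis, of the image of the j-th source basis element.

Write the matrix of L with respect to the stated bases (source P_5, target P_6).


the matrix is [[2, 7/3, 4/9, 46/27, 16/81, 454/243]; [5, 2, 14/3, 4/3, 184/27, 80/81]; [0, 9/2, 2, 7, 8/3, 460/27]; [0, 0, 13/3, 2, 28/3, 40/9]; [0, 0, 0, 17/4, 2, 35/3]; [0, 0, 0, 0, 21/5, 2]; [0, 0, 0, 0, 0, 25/6]] (rows listed top to bottom)

image of 1: 5x + 2
image of x: (9/2)x^2 + 2x + 7/3
image of x^2: (13/3)x^3 + 2x^2 + (14/3)x + 4/9
image of x^3: (17/4)x^4 + 2x^3 + 7x^2 + (4/3)x + 46/27
image of x^4: (21/5)x^5 + 2x^4 + (28/3)x^3 + (8/3)x^2 + (184/27)x + 16/81
image of x^5: (25/6)x^6 + 2x^5 + (35/3)x^4 + (40/9)x^3 + (460/27)x^2 + (80/81)x + 454/243
each image's coordinates form column j of the matrix


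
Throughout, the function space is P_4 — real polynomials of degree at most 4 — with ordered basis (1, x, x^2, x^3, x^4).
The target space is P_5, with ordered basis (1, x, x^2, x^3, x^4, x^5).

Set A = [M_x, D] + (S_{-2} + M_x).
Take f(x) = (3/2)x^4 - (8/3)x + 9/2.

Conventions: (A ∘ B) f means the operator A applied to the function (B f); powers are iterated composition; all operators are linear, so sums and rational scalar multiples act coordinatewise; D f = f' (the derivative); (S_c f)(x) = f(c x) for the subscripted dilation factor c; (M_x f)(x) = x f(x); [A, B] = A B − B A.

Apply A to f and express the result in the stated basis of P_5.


the image equals g(x) = (3/2)x^5 + (45/2)x^4 - (8/3)x^2 + (25/2)x

D f = 6x^3 - 8/3
M_x D f = 6x^4 - (8/3)x
M_x f = (3/2)x^5 - (8/3)x^2 + (9/2)x
D M_x f = (15/2)x^4 - (16/3)x + 9/2
[M_x, D] f = -(3/2)x^4 + (8/3)x - 9/2
S_{-2} f = 24x^4 + (16/3)x + 9/2
M_x f = (3/2)x^5 - (8/3)x^2 + (9/2)x
(S_{-2} + M_x) f = (3/2)x^5 + 24x^4 - (8/3)x^2 + (59/6)x + 9/2
([M_x, D] + (S_{-2} + M_x)) f = (3/2)x^5 + (45/2)x^4 - (8/3)x^2 + (25/2)x


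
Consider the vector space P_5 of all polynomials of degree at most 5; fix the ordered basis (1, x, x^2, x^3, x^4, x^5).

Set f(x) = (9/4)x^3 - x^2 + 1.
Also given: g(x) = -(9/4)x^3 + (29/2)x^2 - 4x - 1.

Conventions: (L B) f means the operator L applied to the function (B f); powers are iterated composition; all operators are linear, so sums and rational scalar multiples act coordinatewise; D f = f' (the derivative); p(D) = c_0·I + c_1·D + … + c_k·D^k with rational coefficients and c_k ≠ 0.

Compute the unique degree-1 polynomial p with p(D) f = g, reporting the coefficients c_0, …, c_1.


p(D) = -I + 2·D, i.e. c_0 = -1, c_1 = 2

D^0 f = (9/4)x^3 - x^2 + 1
D^1 f = (27/4)x^2 - 2x
matching coefficients of g against c_0 f + c_1 Df + … from the top degree down determines the c_i
solution: c_0 = -1, c_1 = 2


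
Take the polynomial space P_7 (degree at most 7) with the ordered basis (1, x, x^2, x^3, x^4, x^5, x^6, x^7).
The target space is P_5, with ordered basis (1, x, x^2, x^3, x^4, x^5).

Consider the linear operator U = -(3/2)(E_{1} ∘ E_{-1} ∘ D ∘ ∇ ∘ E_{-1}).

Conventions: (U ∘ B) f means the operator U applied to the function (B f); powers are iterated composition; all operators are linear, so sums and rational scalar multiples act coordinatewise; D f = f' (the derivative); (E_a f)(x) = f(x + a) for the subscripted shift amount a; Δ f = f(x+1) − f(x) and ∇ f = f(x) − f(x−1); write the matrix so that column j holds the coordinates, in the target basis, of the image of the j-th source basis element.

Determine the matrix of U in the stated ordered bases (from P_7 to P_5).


the matrix is [[0, 0, -3, 27/2, -42, 225/2, -279, 1323/2]; [0, 0, 0, -9, 54, -210, 675, -1953]; [0, 0, 0, 0, -18, 135, -630, 4725/2]; [0, 0, 0, 0, 0, -30, 270, -1470]; [0, 0, 0, 0, 0, 0, -45, 945/2]; [0, 0, 0, 0, 0, 0, 0, -63]] (rows listed top to bottom)

image of 1: 0
image of x: 0
image of x^2: -3
image of x^3: -9x + 27/2
image of x^4: -18x^2 + 54x - 42
image of x^5: -30x^3 + 135x^2 - 210x + 225/2
image of x^6: -45x^4 + 270x^3 - 630x^2 + 675x - 279
image of x^7: -63x^5 + (945/2)x^4 - 1470x^3 + (4725/2)x^2 - 1953x + 1323/2
each image's coordinates form column j of the matrix


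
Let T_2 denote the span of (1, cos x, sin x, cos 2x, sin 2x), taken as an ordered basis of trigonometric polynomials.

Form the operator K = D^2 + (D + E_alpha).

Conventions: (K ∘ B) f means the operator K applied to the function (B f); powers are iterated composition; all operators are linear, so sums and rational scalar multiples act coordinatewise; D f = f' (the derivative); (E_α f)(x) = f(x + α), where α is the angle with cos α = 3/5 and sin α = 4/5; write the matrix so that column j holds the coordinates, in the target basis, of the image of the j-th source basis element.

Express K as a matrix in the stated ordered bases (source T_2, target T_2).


the matrix is [[1, 0, 0, 0, 0]; [0, -2/5, 9/5, 0, 0]; [0, -9/5, -2/5, 0, 0]; [0, 0, 0, -107/25, 74/25]; [0, 0, 0, -74/25, -107/25]] (rows listed top to bottom)

image of 1: 1
image of cos x: -(2/5)cos x - (9/5)sin x
image of sin x: (9/5)cos x - (2/5)sin x
image of cos 2x: -(107/25)cos 2x - (74/25)sin 2x
image of sin 2x: (74/25)cos 2x - (107/25)sin 2x
each image's coordinates form column j of the matrix


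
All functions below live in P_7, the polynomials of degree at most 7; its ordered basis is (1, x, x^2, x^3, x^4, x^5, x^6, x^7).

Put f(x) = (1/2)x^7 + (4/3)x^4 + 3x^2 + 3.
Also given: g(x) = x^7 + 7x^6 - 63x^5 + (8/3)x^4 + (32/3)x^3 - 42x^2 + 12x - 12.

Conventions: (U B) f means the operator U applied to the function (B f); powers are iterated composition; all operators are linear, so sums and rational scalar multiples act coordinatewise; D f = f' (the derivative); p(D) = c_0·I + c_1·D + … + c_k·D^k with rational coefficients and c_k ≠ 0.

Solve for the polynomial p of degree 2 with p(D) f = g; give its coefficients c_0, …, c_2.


p(D) = 2·I + 2·D − 3·D^2, i.e. c_0 = 2, c_1 = 2, c_2 = -3

D^0 f = (1/2)x^7 + (4/3)x^4 + 3x^2 + 3
D^1 f = (7/2)x^6 + (16/3)x^3 + 6x
D^2 f = 21x^5 + 16x^2 + 6
matching coefficients of g against c_0 f + c_1 Df + … from the top degree down determines the c_i
solution: c_0 = 2, c_1 = 2, c_2 = -3


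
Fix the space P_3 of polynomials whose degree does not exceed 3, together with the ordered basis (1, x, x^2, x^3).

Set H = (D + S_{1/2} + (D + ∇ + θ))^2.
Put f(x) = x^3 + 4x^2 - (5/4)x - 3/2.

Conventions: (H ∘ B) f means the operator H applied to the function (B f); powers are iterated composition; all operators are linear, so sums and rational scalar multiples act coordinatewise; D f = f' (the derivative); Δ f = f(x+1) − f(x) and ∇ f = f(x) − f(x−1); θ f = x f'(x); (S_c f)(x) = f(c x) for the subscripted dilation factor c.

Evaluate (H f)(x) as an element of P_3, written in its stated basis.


D f = 3x^2 + 8x - 5/4
S_{1/2} f = (1/8)x^3 + x^2 - (5/8)x - 3/2
D f = 3x^2 + 8x - 5/4
∇ f = 3x^2 + 5x - 17/4
θ f = 3x^3 + 8x^2 - (5/4)x
(D + ∇ + θ) f = 3x^3 + 14x^2 + (47/4)x - 11/2
(D + S_{1/2} + (D + ∇ + θ)) f = (25/8)x^3 + 18x^2 + (153/8)x - 33/4
D (D + S_{1/2} + (D + ∇ + θ)) f = (75/8)x^2 + 36x + 153/8
S_{1/2} (D + S_{1/2} + (D + ∇ + θ)) f = (25/64)x^3 + (9/2)x^2 + (153/16)x - 33/4
D (D + S_{1/2} + (D + ∇ + θ)) f = (75/8)x^2 + 36x + 153/8
∇ (D + S_{1/2} + (D + ∇ + θ)) f = (75/8)x^2 + (213/8)x + 17/4
θ (D + S_{1/2} + (D + ∇ + θ)) f = (75/8)x^3 + 36x^2 + (153/8)x
(D + ∇ + θ) (D + S_{1/2} + (D + ∇ + θ)) f = (75/8)x^3 + (219/4)x^2 + (327/4)x + 187/8
(D + S_{1/2} + (D + ∇ + θ)) (D + S_{1/2} + (D + ∇ + θ)) f = (625/64)x^3 + (549/8)x^2 + (2037/16)x + 137/4

g(x) = (625/64)x^3 + (549/8)x^2 + (2037/16)x + 137/4


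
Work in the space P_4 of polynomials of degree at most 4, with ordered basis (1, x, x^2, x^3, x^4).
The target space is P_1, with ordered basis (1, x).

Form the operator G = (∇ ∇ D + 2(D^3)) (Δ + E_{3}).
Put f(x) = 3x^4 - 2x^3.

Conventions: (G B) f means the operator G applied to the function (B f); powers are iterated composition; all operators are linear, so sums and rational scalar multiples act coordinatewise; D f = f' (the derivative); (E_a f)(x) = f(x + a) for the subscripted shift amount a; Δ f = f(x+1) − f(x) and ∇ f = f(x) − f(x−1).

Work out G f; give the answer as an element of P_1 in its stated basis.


g(x) = 216x + 756

Δ f = 12x^3 + 12x^2 + 6x + 1
E_{3} f = 3x^4 + 34x^3 + 144x^2 + 270x + 189
(Δ + E_{3}) f = 3x^4 + 46x^3 + 156x^2 + 276x + 190
D (Δ + E_{3}) f = 12x^3 + 138x^2 + 312x + 276
∇ D (Δ + E_{3}) f = 36x^2 + 240x + 186
∇ ∇ D (Δ + E_{3}) f = 72x + 204
D (Δ + E_{3}) f = 12x^3 + 138x^2 + 312x + 276
D D (Δ + E_{3}) f = 36x^2 + 276x + 312
D D D (Δ + E_{3}) f = 72x + 276
(2(D^3)) (Δ + E_{3}) f = 144x + 552
(∇ ∇ D + 2(D^3)) (Δ + E_{3}) f = 216x + 756


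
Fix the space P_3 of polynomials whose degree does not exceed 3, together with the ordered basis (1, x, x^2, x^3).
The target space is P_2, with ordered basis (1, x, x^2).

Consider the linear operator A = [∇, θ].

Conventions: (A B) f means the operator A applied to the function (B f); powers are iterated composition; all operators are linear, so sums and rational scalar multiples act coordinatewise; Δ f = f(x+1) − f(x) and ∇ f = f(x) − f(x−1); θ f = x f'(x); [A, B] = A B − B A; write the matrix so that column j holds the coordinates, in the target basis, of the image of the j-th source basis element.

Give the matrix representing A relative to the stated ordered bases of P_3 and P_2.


the matrix is [[0, 1, -2, 3]; [0, 0, 2, -6]; [0, 0, 0, 3]] (rows listed top to bottom)

image of 1: 0
image of x: 1
image of x^2: 2x - 2
image of x^3: 3x^2 - 6x + 3
each image's coordinates form column j of the matrix


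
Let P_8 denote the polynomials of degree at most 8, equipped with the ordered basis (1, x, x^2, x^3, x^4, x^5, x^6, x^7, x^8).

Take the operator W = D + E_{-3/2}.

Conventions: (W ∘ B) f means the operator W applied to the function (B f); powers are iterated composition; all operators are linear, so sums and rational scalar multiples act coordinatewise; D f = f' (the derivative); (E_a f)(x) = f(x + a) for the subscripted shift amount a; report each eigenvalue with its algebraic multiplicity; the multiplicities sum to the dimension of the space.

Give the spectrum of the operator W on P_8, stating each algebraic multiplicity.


image of 1: 1
image of x: x - 1/2
image of x^2: x^2 - x + 9/4
image of x^3: x^3 - (3/2)x^2 + (27/4)x - 27/8
image of x^4: x^4 - 2x^3 + (27/2)x^2 - (27/2)x + 81/16
image of x^5: x^5 - (5/2)x^4 + (45/2)x^3 - (135/4)x^2 + (405/16)x - 243/32
image of x^6: x^6 - 3x^5 + (135/4)x^4 - (135/2)x^3 + (1215/16)x^2 - (729/16)x + 729/64
image of x^7: x^7 - (7/2)x^6 + (189/4)x^5 - (945/8)x^4 + (2835/16)x^3 - (5103/32)x^2 + (5103/64)x - 2187/128
image of x^8: x^8 - 4x^7 + 63x^6 - 189x^5 + (2835/8)x^4 - (1701/4)x^3 + (5103/16)x^2 - (2187/16)x + 6561/256
the matrix is upper triangular; its diagonal is (1, 1, 1, 1, 1, 1, 1, 1, 1)
for a triangular matrix the eigenvalues are the diagonal entries, with algebraic multiplicity their repetition count

λ = 1 (multiplicity 9)
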